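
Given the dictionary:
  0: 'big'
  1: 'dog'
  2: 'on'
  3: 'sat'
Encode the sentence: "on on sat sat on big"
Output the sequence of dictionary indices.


Look up each word in the dictionary:
  'on' -> 2
  'on' -> 2
  'sat' -> 3
  'sat' -> 3
  'on' -> 2
  'big' -> 0

Encoded: [2, 2, 3, 3, 2, 0]


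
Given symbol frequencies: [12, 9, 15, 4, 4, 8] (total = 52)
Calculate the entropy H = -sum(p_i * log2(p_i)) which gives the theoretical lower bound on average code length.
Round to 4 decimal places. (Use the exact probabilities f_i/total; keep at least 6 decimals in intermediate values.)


Per-symbol terms -p_i * log2(p_i) with p_i = f_i/52:
  p = 12/52 = 0.230769: log2(p) = -2.115477, -p*log2(p) = 0.488187
  p = 9/52 = 0.173077: log2(p) = -2.530515, -p*log2(p) = 0.437974
  p = 15/52 = 0.288462: log2(p) = -1.793549, -p*log2(p) = 0.517370
  p = 4/52 = 0.076923: log2(p) = -3.700440, -p*log2(p) = 0.284649
  p = 4/52 = 0.076923: log2(p) = -3.700440, -p*log2(p) = 0.284649
  p = 8/52 = 0.153846: log2(p) = -2.700440, -p*log2(p) = 0.415452
H = 0.488187 + 0.437974 + 0.517370 + 0.284649 + 0.284649 + 0.415452 = 2.428281

H = 2.4283 bits/symbol


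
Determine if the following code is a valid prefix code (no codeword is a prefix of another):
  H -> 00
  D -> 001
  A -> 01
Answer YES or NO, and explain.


Checking each pair (does one codeword prefix another?):
  H='00' vs D='001': prefix -- VIOLATION

NO -- this is NOT a valid prefix code. H (00) is a prefix of D (001).


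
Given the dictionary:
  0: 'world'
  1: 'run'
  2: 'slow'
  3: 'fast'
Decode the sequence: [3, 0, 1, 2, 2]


Look up each index in the dictionary:
  3 -> 'fast'
  0 -> 'world'
  1 -> 'run'
  2 -> 'slow'
  2 -> 'slow'

Decoded: "fast world run slow slow"


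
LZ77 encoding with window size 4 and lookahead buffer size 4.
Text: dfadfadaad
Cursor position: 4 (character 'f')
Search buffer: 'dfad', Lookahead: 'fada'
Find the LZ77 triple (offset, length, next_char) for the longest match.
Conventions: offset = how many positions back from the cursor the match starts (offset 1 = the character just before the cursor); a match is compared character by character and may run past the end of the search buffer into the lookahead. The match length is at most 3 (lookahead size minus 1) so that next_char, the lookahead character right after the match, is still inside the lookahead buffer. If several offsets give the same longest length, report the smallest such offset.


Try each offset into the search buffer:
  offset=1 (pos 3, char 'd'): match length 0
  offset=2 (pos 2, char 'a'): match length 0
  offset=3 (pos 1, char 'f'): match length 3
  offset=4 (pos 0, char 'd'): match length 0
Longest match has length 3 at offset 3.
next_char = character at position 4 + 3 = 7 -> 'a'

Best match: offset=3, length=3 (matching 'fad' starting at position 1)
LZ77 triple: (3, 3, 'a')


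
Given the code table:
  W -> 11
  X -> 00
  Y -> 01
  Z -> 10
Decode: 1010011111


Decoding:
10 -> Z
10 -> Z
01 -> Y
11 -> W
11 -> W


Result: ZZYWW


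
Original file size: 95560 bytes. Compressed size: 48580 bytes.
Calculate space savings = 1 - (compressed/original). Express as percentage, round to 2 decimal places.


ratio = compressed/original = 48580/95560 = 0.508372
savings = 1 - ratio = 1 - 0.508372 = 0.491628
as a percentage: 0.491628 * 100 = 49.16%

Space savings = 1 - 48580/95560 = 49.16%


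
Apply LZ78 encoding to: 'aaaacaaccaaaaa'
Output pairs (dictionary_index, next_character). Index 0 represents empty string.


LZ78 encoding steps:
Dictionary: {0: ''}
Step 1: w='' (idx 0), next='a' -> output (0, 'a'), add 'a' as idx 1
Step 2: w='a' (idx 1), next='a' -> output (1, 'a'), add 'aa' as idx 2
Step 3: w='a' (idx 1), next='c' -> output (1, 'c'), add 'ac' as idx 3
Step 4: w='aa' (idx 2), next='c' -> output (2, 'c'), add 'aac' as idx 4
Step 5: w='' (idx 0), next='c' -> output (0, 'c'), add 'c' as idx 5
Step 6: w='aa' (idx 2), next='a' -> output (2, 'a'), add 'aaa' as idx 6
Step 7: w='aa' (idx 2), end of input -> output (2, '')


Encoded: [(0, 'a'), (1, 'a'), (1, 'c'), (2, 'c'), (0, 'c'), (2, 'a'), (2, '')]


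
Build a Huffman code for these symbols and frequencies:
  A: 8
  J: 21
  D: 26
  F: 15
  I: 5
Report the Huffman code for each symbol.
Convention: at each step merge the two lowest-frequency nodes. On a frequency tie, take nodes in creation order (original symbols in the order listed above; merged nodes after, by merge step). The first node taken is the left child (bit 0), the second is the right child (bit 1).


Huffman tree construction:
Step 1: Merge I(5) + A(8) = 13
Step 2: Merge (I+A)(13) + F(15) = 28
Step 3: Merge J(21) + D(26) = 47
Step 4: Merge ((I+A)+F)(28) + (J+D)(47) = 75
Read each symbol's code off the tree from the root (left child = 0, right child = 1).

Codes:
  A: 001 (length 3)
  J: 10 (length 2)
  D: 11 (length 2)
  F: 01 (length 2)
  I: 000 (length 3)
Average code length: 163/75 = 2.1733 bits/symbol


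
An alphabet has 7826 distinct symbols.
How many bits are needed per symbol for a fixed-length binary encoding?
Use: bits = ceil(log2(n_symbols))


log2(7826) = 12.9341
Bracket: 2^12 = 4096 < 7826 <= 2^13 = 8192
So ceil(log2(7826)) = 13

bits = ceil(log2(7826)) = ceil(12.9341) = 13 bits


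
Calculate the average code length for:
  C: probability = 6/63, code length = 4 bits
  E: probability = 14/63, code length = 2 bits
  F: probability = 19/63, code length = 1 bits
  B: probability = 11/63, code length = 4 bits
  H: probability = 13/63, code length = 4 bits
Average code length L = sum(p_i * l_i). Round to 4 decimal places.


Weighted contributions p_i * l_i:
  C: (6/63) * 4 = 24/63
  E: (14/63) * 2 = 28/63
  F: (19/63) * 1 = 19/63
  B: (11/63) * 4 = 44/63
  H: (13/63) * 4 = 52/63
Sum = (24 + 28 + 19 + 44 + 52)/63 = 167/63

L = 167/63 = 2.6508 bits/symbol


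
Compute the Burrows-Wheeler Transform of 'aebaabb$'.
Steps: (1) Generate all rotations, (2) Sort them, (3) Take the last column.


Rotations (sorted):
  0: $aebaabb -> last char: b
  1: aabb$aeb -> last char: b
  2: abb$aeba -> last char: a
  3: aebaabb$ -> last char: $
  4: b$aebaab -> last char: b
  5: baabb$ae -> last char: e
  6: bb$aebaa -> last char: a
  7: ebaabb$a -> last char: a


BWT = bba$beaa


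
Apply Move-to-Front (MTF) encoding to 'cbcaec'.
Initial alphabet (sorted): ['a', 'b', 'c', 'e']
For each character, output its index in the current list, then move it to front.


MTF encoding:
'c': index 2 in ['a', 'b', 'c', 'e'] -> ['c', 'a', 'b', 'e']
'b': index 2 in ['c', 'a', 'b', 'e'] -> ['b', 'c', 'a', 'e']
'c': index 1 in ['b', 'c', 'a', 'e'] -> ['c', 'b', 'a', 'e']
'a': index 2 in ['c', 'b', 'a', 'e'] -> ['a', 'c', 'b', 'e']
'e': index 3 in ['a', 'c', 'b', 'e'] -> ['e', 'a', 'c', 'b']
'c': index 2 in ['e', 'a', 'c', 'b'] -> ['c', 'e', 'a', 'b']


Output: [2, 2, 1, 2, 3, 2]


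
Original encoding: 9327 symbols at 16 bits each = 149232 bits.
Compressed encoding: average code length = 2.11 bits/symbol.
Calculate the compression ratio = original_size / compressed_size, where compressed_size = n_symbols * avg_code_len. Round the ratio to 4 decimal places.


original_size = n_symbols * orig_bits = 9327 * 16 = 149232 bits
compressed_size = n_symbols * avg_code_len = 9327 * 2.11 = 19679.97 bits
ratio = original_size / compressed_size = 149232 / 19679.97 = 7.5829

Compression ratio = 7.5829


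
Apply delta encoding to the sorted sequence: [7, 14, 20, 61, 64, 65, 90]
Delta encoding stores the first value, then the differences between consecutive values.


First value: 7
Deltas:
  14 - 7 = 7
  20 - 14 = 6
  61 - 20 = 41
  64 - 61 = 3
  65 - 64 = 1
  90 - 65 = 25


Delta encoded: [7, 7, 6, 41, 3, 1, 25]


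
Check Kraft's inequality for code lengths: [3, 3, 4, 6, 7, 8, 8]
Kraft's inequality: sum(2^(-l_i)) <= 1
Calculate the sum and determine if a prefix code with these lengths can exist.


Sum = 2^(-3) + 2^(-3) + 2^(-4) + 2^(-6) + 2^(-7) + 2^(-8) + 2^(-8)
    = 0.125 + 0.125 + 0.0625 + 0.015625 + 0.0078125 + 0.00390625 + 0.00390625
    = 88/256 = 0.34375
Since 0.34375 <= 1, Kraft's inequality IS satisfied.
A prefix code with these lengths CAN exist.

Kraft sum = 0.34375. Satisfied.


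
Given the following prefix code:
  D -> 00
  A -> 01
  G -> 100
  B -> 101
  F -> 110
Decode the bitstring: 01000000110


Decoding step by step:
Bits 01 -> A
Bits 00 -> D
Bits 00 -> D
Bits 00 -> D
Bits 110 -> F


Decoded message: ADDDF


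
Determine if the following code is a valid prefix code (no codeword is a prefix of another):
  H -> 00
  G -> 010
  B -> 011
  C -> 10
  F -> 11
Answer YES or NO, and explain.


Checking each pair (does one codeword prefix another?):
  H='00' vs G='010': no prefix
  H='00' vs B='011': no prefix
  H='00' vs C='10': no prefix
  H='00' vs F='11': no prefix
  G='010' vs H='00': no prefix
  G='010' vs B='011': no prefix
  G='010' vs C='10': no prefix
  G='010' vs F='11': no prefix
  B='011' vs H='00': no prefix
  B='011' vs G='010': no prefix
  B='011' vs C='10': no prefix
  B='011' vs F='11': no prefix
  C='10' vs H='00': no prefix
  C='10' vs G='010': no prefix
  C='10' vs B='011': no prefix
  C='10' vs F='11': no prefix
  F='11' vs H='00': no prefix
  F='11' vs G='010': no prefix
  F='11' vs B='011': no prefix
  F='11' vs C='10': no prefix
No violation found over all pairs.

YES -- this is a valid prefix code. No codeword is a prefix of any other codeword.


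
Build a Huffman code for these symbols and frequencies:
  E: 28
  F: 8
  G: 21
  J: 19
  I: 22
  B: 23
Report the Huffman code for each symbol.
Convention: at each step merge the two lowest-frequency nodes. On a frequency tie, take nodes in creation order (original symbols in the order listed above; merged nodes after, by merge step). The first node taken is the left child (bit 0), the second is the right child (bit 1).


Huffman tree construction:
Step 1: Merge F(8) + J(19) = 27
Step 2: Merge G(21) + I(22) = 43
Step 3: Merge B(23) + (F+J)(27) = 50
Step 4: Merge E(28) + (G+I)(43) = 71
Step 5: Merge (B+(F+J))(50) + (E+(G+I))(71) = 121
Read each symbol's code off the tree from the root (left child = 0, right child = 1).

Codes:
  E: 10 (length 2)
  F: 010 (length 3)
  G: 110 (length 3)
  J: 011 (length 3)
  I: 111 (length 3)
  B: 00 (length 2)
Average code length: 312/121 = 2.5785 bits/symbol


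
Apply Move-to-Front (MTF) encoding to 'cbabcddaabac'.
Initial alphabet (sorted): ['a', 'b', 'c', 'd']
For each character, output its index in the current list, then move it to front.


MTF encoding:
'c': index 2 in ['a', 'b', 'c', 'd'] -> ['c', 'a', 'b', 'd']
'b': index 2 in ['c', 'a', 'b', 'd'] -> ['b', 'c', 'a', 'd']
'a': index 2 in ['b', 'c', 'a', 'd'] -> ['a', 'b', 'c', 'd']
'b': index 1 in ['a', 'b', 'c', 'd'] -> ['b', 'a', 'c', 'd']
'c': index 2 in ['b', 'a', 'c', 'd'] -> ['c', 'b', 'a', 'd']
'd': index 3 in ['c', 'b', 'a', 'd'] -> ['d', 'c', 'b', 'a']
'd': index 0 in ['d', 'c', 'b', 'a'] -> ['d', 'c', 'b', 'a']
'a': index 3 in ['d', 'c', 'b', 'a'] -> ['a', 'd', 'c', 'b']
'a': index 0 in ['a', 'd', 'c', 'b'] -> ['a', 'd', 'c', 'b']
'b': index 3 in ['a', 'd', 'c', 'b'] -> ['b', 'a', 'd', 'c']
'a': index 1 in ['b', 'a', 'd', 'c'] -> ['a', 'b', 'd', 'c']
'c': index 3 in ['a', 'b', 'd', 'c'] -> ['c', 'a', 'b', 'd']


Output: [2, 2, 2, 1, 2, 3, 0, 3, 0, 3, 1, 3]


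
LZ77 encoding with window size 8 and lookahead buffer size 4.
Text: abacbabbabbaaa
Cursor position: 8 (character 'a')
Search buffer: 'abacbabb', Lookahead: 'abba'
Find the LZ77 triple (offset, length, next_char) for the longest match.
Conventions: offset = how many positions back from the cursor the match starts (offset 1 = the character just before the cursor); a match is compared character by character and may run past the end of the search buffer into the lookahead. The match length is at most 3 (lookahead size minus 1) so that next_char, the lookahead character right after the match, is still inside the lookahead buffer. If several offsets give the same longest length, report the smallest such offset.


Try each offset into the search buffer:
  offset=1 (pos 7, char 'b'): match length 0
  offset=2 (pos 6, char 'b'): match length 0
  offset=3 (pos 5, char 'a'): match length 3
  offset=4 (pos 4, char 'b'): match length 0
  offset=5 (pos 3, char 'c'): match length 0
  offset=6 (pos 2, char 'a'): match length 1
  offset=7 (pos 1, char 'b'): match length 0
  offset=8 (pos 0, char 'a'): match length 2
Longest match has length 3 at offset 3.
next_char = character at position 8 + 3 = 11 -> 'a'

Best match: offset=3, length=3 (matching 'abb' starting at position 5)
LZ77 triple: (3, 3, 'a')


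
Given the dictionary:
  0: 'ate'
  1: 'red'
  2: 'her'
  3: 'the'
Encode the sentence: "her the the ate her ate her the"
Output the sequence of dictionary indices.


Look up each word in the dictionary:
  'her' -> 2
  'the' -> 3
  'the' -> 3
  'ate' -> 0
  'her' -> 2
  'ate' -> 0
  'her' -> 2
  'the' -> 3

Encoded: [2, 3, 3, 0, 2, 0, 2, 3]


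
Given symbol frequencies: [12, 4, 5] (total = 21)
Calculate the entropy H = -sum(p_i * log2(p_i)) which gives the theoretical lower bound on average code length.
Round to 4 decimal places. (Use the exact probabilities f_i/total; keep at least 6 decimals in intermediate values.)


Per-symbol terms -p_i * log2(p_i) with p_i = f_i/21:
  p = 12/21 = 0.571429: log2(p) = -0.807355, -p*log2(p) = 0.461346
  p = 4/21 = 0.190476: log2(p) = -2.392317, -p*log2(p) = 0.455680
  p = 5/21 = 0.238095: log2(p) = -2.070389, -p*log2(p) = 0.492950
H = 0.461346 + 0.455680 + 0.492950 = 1.409976

H = 1.41 bits/symbol


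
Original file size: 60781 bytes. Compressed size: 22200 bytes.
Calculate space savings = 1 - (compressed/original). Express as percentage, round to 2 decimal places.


ratio = compressed/original = 22200/60781 = 0.365246
savings = 1 - ratio = 1 - 0.365246 = 0.634754
as a percentage: 0.634754 * 100 = 63.48%

Space savings = 1 - 22200/60781 = 63.48%


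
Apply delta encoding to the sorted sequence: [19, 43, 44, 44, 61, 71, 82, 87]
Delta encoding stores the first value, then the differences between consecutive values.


First value: 19
Deltas:
  43 - 19 = 24
  44 - 43 = 1
  44 - 44 = 0
  61 - 44 = 17
  71 - 61 = 10
  82 - 71 = 11
  87 - 82 = 5


Delta encoded: [19, 24, 1, 0, 17, 10, 11, 5]


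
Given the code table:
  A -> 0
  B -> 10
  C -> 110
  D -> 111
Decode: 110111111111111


Decoding:
110 -> C
111 -> D
111 -> D
111 -> D
111 -> D


Result: CDDDD


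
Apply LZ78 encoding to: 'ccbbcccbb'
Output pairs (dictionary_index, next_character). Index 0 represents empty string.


LZ78 encoding steps:
Dictionary: {0: ''}
Step 1: w='' (idx 0), next='c' -> output (0, 'c'), add 'c' as idx 1
Step 2: w='c' (idx 1), next='b' -> output (1, 'b'), add 'cb' as idx 2
Step 3: w='' (idx 0), next='b' -> output (0, 'b'), add 'b' as idx 3
Step 4: w='c' (idx 1), next='c' -> output (1, 'c'), add 'cc' as idx 4
Step 5: w='cb' (idx 2), next='b' -> output (2, 'b'), add 'cbb' as idx 5


Encoded: [(0, 'c'), (1, 'b'), (0, 'b'), (1, 'c'), (2, 'b')]


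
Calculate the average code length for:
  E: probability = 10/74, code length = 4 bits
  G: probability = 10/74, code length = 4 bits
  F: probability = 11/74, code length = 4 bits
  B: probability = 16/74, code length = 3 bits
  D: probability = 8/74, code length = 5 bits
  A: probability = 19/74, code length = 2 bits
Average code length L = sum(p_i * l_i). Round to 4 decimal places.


Weighted contributions p_i * l_i:
  E: (10/74) * 4 = 40/74
  G: (10/74) * 4 = 40/74
  F: (11/74) * 4 = 44/74
  B: (16/74) * 3 = 48/74
  D: (8/74) * 5 = 40/74
  A: (19/74) * 2 = 38/74
Sum = (40 + 40 + 44 + 48 + 40 + 38)/74 = 250/74

L = 250/74 = 3.3784 bits/symbol


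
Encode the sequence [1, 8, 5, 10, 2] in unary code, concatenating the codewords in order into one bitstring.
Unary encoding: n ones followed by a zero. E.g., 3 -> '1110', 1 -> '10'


Encode each number as n ones followed by a terminating 0:
  1 -> 10 (2 bits)
  8 -> 111111110 (9 bits)
  5 -> 111110 (6 bits)
  10 -> 11111111110 (11 bits)
  2 -> 110 (3 bits)
Total length = 2 + 9 + 6 + 11 + 3 = 31 bits.

Unary([1, 8, 5, 10, 2]) = 1011111111011111011111111110110 (31 bits)


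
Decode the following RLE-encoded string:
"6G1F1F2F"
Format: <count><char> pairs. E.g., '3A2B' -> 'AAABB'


Expanding each <count><char> pair:
  6G -> 'GGGGGG'
  1F -> 'F'
  1F -> 'F'
  2F -> 'FF'

Decoded = GGGGGGFFFF


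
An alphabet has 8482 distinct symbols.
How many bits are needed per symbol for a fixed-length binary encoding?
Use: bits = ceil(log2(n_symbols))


log2(8482) = 13.0502
Bracket: 2^13 = 8192 < 8482 <= 2^14 = 16384
So ceil(log2(8482)) = 14

bits = ceil(log2(8482)) = ceil(13.0502) = 14 bits


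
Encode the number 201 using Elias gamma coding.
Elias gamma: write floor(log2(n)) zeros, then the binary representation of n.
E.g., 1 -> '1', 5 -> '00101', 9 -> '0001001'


num_bits = floor(log2(201)) + 1 = 8
leading_zeros = num_bits - 1 = 7
binary(201) = 11001001

Elias gamma(201) = '0000000' + '11001001' = 000000011001001 (15 bits)


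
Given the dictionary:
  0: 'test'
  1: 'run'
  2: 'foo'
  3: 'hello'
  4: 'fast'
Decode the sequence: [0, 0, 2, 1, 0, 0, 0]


Look up each index in the dictionary:
  0 -> 'test'
  0 -> 'test'
  2 -> 'foo'
  1 -> 'run'
  0 -> 'test'
  0 -> 'test'
  0 -> 'test'

Decoded: "test test foo run test test test"


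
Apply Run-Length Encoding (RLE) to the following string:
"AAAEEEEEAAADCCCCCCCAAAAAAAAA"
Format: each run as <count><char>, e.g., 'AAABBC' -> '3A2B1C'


Scanning runs left to right:
  i=0: run of 'A' x 3 -> '3A'
  i=3: run of 'E' x 5 -> '5E'
  i=8: run of 'A' x 3 -> '3A'
  i=11: run of 'D' x 1 -> '1D'
  i=12: run of 'C' x 7 -> '7C'
  i=19: run of 'A' x 9 -> '9A'

RLE = 3A5E3A1D7C9A


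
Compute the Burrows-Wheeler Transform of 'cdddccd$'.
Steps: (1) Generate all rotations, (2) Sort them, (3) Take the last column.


Rotations (sorted):
  0: $cdddccd -> last char: d
  1: ccd$cddd -> last char: d
  2: cd$cdddc -> last char: c
  3: cdddccd$ -> last char: $
  4: d$cdddcc -> last char: c
  5: dccd$cdd -> last char: d
  6: ddccd$cd -> last char: d
  7: dddccd$c -> last char: c


BWT = ddc$cddc


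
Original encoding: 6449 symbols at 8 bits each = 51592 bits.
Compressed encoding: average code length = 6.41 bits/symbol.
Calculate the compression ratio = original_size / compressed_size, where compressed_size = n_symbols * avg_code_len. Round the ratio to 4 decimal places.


original_size = n_symbols * orig_bits = 6449 * 8 = 51592 bits
compressed_size = n_symbols * avg_code_len = 6449 * 6.41 = 41338.09 bits
ratio = original_size / compressed_size = 51592 / 41338.09 = 1.248

Compression ratio = 1.248


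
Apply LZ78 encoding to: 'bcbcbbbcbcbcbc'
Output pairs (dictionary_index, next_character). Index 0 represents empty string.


LZ78 encoding steps:
Dictionary: {0: ''}
Step 1: w='' (idx 0), next='b' -> output (0, 'b'), add 'b' as idx 1
Step 2: w='' (idx 0), next='c' -> output (0, 'c'), add 'c' as idx 2
Step 3: w='b' (idx 1), next='c' -> output (1, 'c'), add 'bc' as idx 3
Step 4: w='b' (idx 1), next='b' -> output (1, 'b'), add 'bb' as idx 4
Step 5: w='bc' (idx 3), next='b' -> output (3, 'b'), add 'bcb' as idx 5
Step 6: w='c' (idx 2), next='b' -> output (2, 'b'), add 'cb' as idx 6
Step 7: w='cb' (idx 6), next='c' -> output (6, 'c'), add 'cbc' as idx 7


Encoded: [(0, 'b'), (0, 'c'), (1, 'c'), (1, 'b'), (3, 'b'), (2, 'b'), (6, 'c')]


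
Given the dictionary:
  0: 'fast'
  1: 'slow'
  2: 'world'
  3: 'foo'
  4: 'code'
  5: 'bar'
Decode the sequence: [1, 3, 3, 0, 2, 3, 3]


Look up each index in the dictionary:
  1 -> 'slow'
  3 -> 'foo'
  3 -> 'foo'
  0 -> 'fast'
  2 -> 'world'
  3 -> 'foo'
  3 -> 'foo'

Decoded: "slow foo foo fast world foo foo"


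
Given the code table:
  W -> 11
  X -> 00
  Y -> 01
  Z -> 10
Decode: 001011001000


Decoding:
00 -> X
10 -> Z
11 -> W
00 -> X
10 -> Z
00 -> X


Result: XZWXZX


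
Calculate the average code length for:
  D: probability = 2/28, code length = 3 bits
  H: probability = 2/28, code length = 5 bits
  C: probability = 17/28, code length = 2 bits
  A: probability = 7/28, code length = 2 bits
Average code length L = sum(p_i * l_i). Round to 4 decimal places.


Weighted contributions p_i * l_i:
  D: (2/28) * 3 = 6/28
  H: (2/28) * 5 = 10/28
  C: (17/28) * 2 = 34/28
  A: (7/28) * 2 = 14/28
Sum = (6 + 10 + 34 + 14)/28 = 64/28

L = 64/28 = 2.2857 bits/symbol


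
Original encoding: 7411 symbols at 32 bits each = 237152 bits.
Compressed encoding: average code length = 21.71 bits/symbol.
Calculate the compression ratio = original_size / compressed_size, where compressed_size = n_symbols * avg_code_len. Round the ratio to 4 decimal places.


original_size = n_symbols * orig_bits = 7411 * 32 = 237152 bits
compressed_size = n_symbols * avg_code_len = 7411 * 21.71 = 160892.81 bits
ratio = original_size / compressed_size = 237152 / 160892.81 = 1.474

Compression ratio = 1.474


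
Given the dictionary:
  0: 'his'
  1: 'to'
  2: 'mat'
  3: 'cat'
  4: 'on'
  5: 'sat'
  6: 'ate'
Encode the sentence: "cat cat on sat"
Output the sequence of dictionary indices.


Look up each word in the dictionary:
  'cat' -> 3
  'cat' -> 3
  'on' -> 4
  'sat' -> 5

Encoded: [3, 3, 4, 5]


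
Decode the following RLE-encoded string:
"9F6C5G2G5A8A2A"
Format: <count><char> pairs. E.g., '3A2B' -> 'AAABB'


Expanding each <count><char> pair:
  9F -> 'FFFFFFFFF'
  6C -> 'CCCCCC'
  5G -> 'GGGGG'
  2G -> 'GG'
  5A -> 'AAAAA'
  8A -> 'AAAAAAAA'
  2A -> 'AA'

Decoded = FFFFFFFFFCCCCCCGGGGGGGAAAAAAAAAAAAAAA


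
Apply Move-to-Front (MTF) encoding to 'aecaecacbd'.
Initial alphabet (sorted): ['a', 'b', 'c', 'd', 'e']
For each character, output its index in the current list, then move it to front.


MTF encoding:
'a': index 0 in ['a', 'b', 'c', 'd', 'e'] -> ['a', 'b', 'c', 'd', 'e']
'e': index 4 in ['a', 'b', 'c', 'd', 'e'] -> ['e', 'a', 'b', 'c', 'd']
'c': index 3 in ['e', 'a', 'b', 'c', 'd'] -> ['c', 'e', 'a', 'b', 'd']
'a': index 2 in ['c', 'e', 'a', 'b', 'd'] -> ['a', 'c', 'e', 'b', 'd']
'e': index 2 in ['a', 'c', 'e', 'b', 'd'] -> ['e', 'a', 'c', 'b', 'd']
'c': index 2 in ['e', 'a', 'c', 'b', 'd'] -> ['c', 'e', 'a', 'b', 'd']
'a': index 2 in ['c', 'e', 'a', 'b', 'd'] -> ['a', 'c', 'e', 'b', 'd']
'c': index 1 in ['a', 'c', 'e', 'b', 'd'] -> ['c', 'a', 'e', 'b', 'd']
'b': index 3 in ['c', 'a', 'e', 'b', 'd'] -> ['b', 'c', 'a', 'e', 'd']
'd': index 4 in ['b', 'c', 'a', 'e', 'd'] -> ['d', 'b', 'c', 'a', 'e']


Output: [0, 4, 3, 2, 2, 2, 2, 1, 3, 4]


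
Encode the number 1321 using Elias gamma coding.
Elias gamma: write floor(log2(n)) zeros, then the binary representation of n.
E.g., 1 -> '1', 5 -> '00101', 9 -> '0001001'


num_bits = floor(log2(1321)) + 1 = 11
leading_zeros = num_bits - 1 = 10
binary(1321) = 10100101001

Elias gamma(1321) = '0000000000' + '10100101001' = 000000000010100101001 (21 bits)


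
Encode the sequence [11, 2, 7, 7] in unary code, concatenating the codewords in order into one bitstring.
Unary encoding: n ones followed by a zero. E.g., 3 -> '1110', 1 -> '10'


Encode each number as n ones followed by a terminating 0:
  11 -> 111111111110 (12 bits)
  2 -> 110 (3 bits)
  7 -> 11111110 (8 bits)
  7 -> 11111110 (8 bits)
Total length = 12 + 3 + 8 + 8 = 31 bits.

Unary([11, 2, 7, 7]) = 1111111111101101111111011111110 (31 bits)


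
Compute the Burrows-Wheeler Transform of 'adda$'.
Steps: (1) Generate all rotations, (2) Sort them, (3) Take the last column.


Rotations (sorted):
  0: $adda -> last char: a
  1: a$add -> last char: d
  2: adda$ -> last char: $
  3: da$ad -> last char: d
  4: dda$a -> last char: a


BWT = ad$da


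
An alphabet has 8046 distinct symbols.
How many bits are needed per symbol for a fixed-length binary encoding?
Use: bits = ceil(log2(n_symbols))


log2(8046) = 12.9741
Bracket: 2^12 = 4096 < 8046 <= 2^13 = 8192
So ceil(log2(8046)) = 13

bits = ceil(log2(8046)) = ceil(12.9741) = 13 bits


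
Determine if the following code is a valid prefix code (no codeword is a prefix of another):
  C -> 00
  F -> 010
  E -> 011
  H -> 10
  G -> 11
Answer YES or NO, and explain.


Checking each pair (does one codeword prefix another?):
  C='00' vs F='010': no prefix
  C='00' vs E='011': no prefix
  C='00' vs H='10': no prefix
  C='00' vs G='11': no prefix
  F='010' vs C='00': no prefix
  F='010' vs E='011': no prefix
  F='010' vs H='10': no prefix
  F='010' vs G='11': no prefix
  E='011' vs C='00': no prefix
  E='011' vs F='010': no prefix
  E='011' vs H='10': no prefix
  E='011' vs G='11': no prefix
  H='10' vs C='00': no prefix
  H='10' vs F='010': no prefix
  H='10' vs E='011': no prefix
  H='10' vs G='11': no prefix
  G='11' vs C='00': no prefix
  G='11' vs F='010': no prefix
  G='11' vs E='011': no prefix
  G='11' vs H='10': no prefix
No violation found over all pairs.

YES -- this is a valid prefix code. No codeword is a prefix of any other codeword.


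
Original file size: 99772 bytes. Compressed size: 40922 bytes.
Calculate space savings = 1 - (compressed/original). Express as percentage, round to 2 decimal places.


ratio = compressed/original = 40922/99772 = 0.410155
savings = 1 - ratio = 1 - 0.410155 = 0.589845
as a percentage: 0.589845 * 100 = 58.98%

Space savings = 1 - 40922/99772 = 58.98%


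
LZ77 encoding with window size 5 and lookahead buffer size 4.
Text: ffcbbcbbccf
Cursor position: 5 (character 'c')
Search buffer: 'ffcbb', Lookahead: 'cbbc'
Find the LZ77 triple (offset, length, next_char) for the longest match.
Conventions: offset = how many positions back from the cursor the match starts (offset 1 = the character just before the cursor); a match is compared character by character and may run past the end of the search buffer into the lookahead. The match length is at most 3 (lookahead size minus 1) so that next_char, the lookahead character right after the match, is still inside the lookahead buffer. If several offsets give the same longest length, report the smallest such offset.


Try each offset into the search buffer:
  offset=1 (pos 4, char 'b'): match length 0
  offset=2 (pos 3, char 'b'): match length 0
  offset=3 (pos 2, char 'c'): match length 3
  offset=4 (pos 1, char 'f'): match length 0
  offset=5 (pos 0, char 'f'): match length 0
Longest match has length 3 at offset 3.
next_char = character at position 5 + 3 = 8 -> 'c'

Best match: offset=3, length=3 (matching 'cbb' starting at position 2)
LZ77 triple: (3, 3, 'c')


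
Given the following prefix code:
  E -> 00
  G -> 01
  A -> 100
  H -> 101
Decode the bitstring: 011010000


Decoding step by step:
Bits 01 -> G
Bits 101 -> H
Bits 00 -> E
Bits 00 -> E


Decoded message: GHEE


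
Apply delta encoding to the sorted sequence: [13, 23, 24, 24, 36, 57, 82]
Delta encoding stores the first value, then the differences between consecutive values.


First value: 13
Deltas:
  23 - 13 = 10
  24 - 23 = 1
  24 - 24 = 0
  36 - 24 = 12
  57 - 36 = 21
  82 - 57 = 25


Delta encoded: [13, 10, 1, 0, 12, 21, 25]


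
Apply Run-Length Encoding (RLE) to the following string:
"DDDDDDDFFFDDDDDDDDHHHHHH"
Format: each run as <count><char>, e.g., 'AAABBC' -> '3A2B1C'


Scanning runs left to right:
  i=0: run of 'D' x 7 -> '7D'
  i=7: run of 'F' x 3 -> '3F'
  i=10: run of 'D' x 8 -> '8D'
  i=18: run of 'H' x 6 -> '6H'

RLE = 7D3F8D6H


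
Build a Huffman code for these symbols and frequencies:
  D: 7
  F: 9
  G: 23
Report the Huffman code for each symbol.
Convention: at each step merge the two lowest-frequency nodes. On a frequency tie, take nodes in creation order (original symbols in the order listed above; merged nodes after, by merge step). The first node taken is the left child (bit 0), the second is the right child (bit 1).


Huffman tree construction:
Step 1: Merge D(7) + F(9) = 16
Step 2: Merge (D+F)(16) + G(23) = 39
Read each symbol's code off the tree from the root (left child = 0, right child = 1).

Codes:
  D: 00 (length 2)
  F: 01 (length 2)
  G: 1 (length 1)
Average code length: 55/39 = 1.4103 bits/symbol


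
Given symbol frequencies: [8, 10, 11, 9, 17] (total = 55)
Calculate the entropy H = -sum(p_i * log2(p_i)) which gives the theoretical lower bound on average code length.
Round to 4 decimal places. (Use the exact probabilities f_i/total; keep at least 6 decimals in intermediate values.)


Per-symbol terms -p_i * log2(p_i) with p_i = f_i/55:
  p = 8/55 = 0.145455: log2(p) = -2.781360, -p*log2(p) = 0.404561
  p = 10/55 = 0.181818: log2(p) = -2.459432, -p*log2(p) = 0.447169
  p = 11/55 = 0.200000: log2(p) = -2.321928, -p*log2(p) = 0.464386
  p = 9/55 = 0.163636: log2(p) = -2.611435, -p*log2(p) = 0.427326
  p = 17/55 = 0.309091: log2(p) = -1.693897, -p*log2(p) = 0.523568
H = 0.404561 + 0.447169 + 0.464386 + 0.427326 + 0.523568 = 2.267010

H = 2.267 bits/symbol


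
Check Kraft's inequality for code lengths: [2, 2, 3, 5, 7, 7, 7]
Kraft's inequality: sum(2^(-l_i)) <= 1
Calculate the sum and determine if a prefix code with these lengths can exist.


Sum = 2^(-2) + 2^(-2) + 2^(-3) + 2^(-5) + 2^(-7) + 2^(-7) + 2^(-7)
    = 0.25 + 0.25 + 0.125 + 0.03125 + 0.0078125 + 0.0078125 + 0.0078125
    = 87/128 = 0.6796875
Since 0.6796875 <= 1, Kraft's inequality IS satisfied.
A prefix code with these lengths CAN exist.

Kraft sum = 0.6796875. Satisfied.


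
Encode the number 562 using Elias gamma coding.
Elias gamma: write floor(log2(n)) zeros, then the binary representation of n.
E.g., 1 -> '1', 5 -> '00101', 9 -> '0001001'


num_bits = floor(log2(562)) + 1 = 10
leading_zeros = num_bits - 1 = 9
binary(562) = 1000110010

Elias gamma(562) = '000000000' + '1000110010' = 0000000001000110010 (19 bits)


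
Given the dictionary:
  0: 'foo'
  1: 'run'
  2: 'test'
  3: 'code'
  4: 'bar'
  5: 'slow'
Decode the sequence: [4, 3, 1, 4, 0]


Look up each index in the dictionary:
  4 -> 'bar'
  3 -> 'code'
  1 -> 'run'
  4 -> 'bar'
  0 -> 'foo'

Decoded: "bar code run bar foo"


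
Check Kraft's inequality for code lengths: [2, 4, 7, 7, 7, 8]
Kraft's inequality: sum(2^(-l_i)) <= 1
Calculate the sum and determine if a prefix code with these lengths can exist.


Sum = 2^(-2) + 2^(-4) + 2^(-7) + 2^(-7) + 2^(-7) + 2^(-8)
    = 0.25 + 0.0625 + 0.0078125 + 0.0078125 + 0.0078125 + 0.00390625
    = 87/256 = 0.33984375
Since 0.33984375 <= 1, Kraft's inequality IS satisfied.
A prefix code with these lengths CAN exist.

Kraft sum = 0.33984375. Satisfied.


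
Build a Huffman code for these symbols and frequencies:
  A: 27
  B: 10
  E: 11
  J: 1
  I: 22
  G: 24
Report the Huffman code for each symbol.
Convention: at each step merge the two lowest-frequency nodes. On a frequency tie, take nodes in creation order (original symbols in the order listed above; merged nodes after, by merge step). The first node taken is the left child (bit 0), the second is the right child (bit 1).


Huffman tree construction:
Step 1: Merge J(1) + B(10) = 11
Step 2: Merge E(11) + (J+B)(11) = 22
Step 3: Merge I(22) + (E+(J+B))(22) = 44
Step 4: Merge G(24) + A(27) = 51
Step 5: Merge (I+(E+(J+B)))(44) + (G+A)(51) = 95
Read each symbol's code off the tree from the root (left child = 0, right child = 1).

Codes:
  A: 11 (length 2)
  B: 0111 (length 4)
  E: 010 (length 3)
  J: 0110 (length 4)
  I: 00 (length 2)
  G: 10 (length 2)
Average code length: 223/95 = 2.3474 bits/symbol


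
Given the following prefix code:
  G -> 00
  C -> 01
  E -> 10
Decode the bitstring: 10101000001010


Decoding step by step:
Bits 10 -> E
Bits 10 -> E
Bits 10 -> E
Bits 00 -> G
Bits 00 -> G
Bits 10 -> E
Bits 10 -> E


Decoded message: EEEGGEE


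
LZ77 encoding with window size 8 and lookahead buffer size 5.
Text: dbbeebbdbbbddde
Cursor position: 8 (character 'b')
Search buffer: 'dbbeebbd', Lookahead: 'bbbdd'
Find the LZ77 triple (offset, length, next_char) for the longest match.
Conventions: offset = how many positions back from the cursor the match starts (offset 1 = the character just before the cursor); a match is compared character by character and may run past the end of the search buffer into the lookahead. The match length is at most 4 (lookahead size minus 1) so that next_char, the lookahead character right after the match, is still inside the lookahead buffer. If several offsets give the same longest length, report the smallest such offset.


Try each offset into the search buffer:
  offset=1 (pos 7, char 'd'): match length 0
  offset=2 (pos 6, char 'b'): match length 1
  offset=3 (pos 5, char 'b'): match length 2
  offset=4 (pos 4, char 'e'): match length 0
  offset=5 (pos 3, char 'e'): match length 0
  offset=6 (pos 2, char 'b'): match length 1
  offset=7 (pos 1, char 'b'): match length 2
  offset=8 (pos 0, char 'd'): match length 0
Longest match has length 2, found at offsets 3, 7; take the smallest, offset 3.
next_char = character at position 8 + 2 = 10 -> 'b'

Best match: offset=3, length=2 (matching 'bb' starting at position 5)
LZ77 triple: (3, 2, 'b')


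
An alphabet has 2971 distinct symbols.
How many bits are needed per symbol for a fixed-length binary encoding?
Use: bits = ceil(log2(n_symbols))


log2(2971) = 11.5367
Bracket: 2^11 = 2048 < 2971 <= 2^12 = 4096
So ceil(log2(2971)) = 12

bits = ceil(log2(2971)) = ceil(11.5367) = 12 bits


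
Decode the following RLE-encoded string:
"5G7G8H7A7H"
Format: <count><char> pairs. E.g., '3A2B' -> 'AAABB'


Expanding each <count><char> pair:
  5G -> 'GGGGG'
  7G -> 'GGGGGGG'
  8H -> 'HHHHHHHH'
  7A -> 'AAAAAAA'
  7H -> 'HHHHHHH'

Decoded = GGGGGGGGGGGGHHHHHHHHAAAAAAAHHHHHHH


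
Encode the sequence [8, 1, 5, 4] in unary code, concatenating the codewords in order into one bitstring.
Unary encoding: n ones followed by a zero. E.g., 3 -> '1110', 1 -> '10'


Encode each number as n ones followed by a terminating 0:
  8 -> 111111110 (9 bits)
  1 -> 10 (2 bits)
  5 -> 111110 (6 bits)
  4 -> 11110 (5 bits)
Total length = 9 + 2 + 6 + 5 = 22 bits.

Unary([8, 1, 5, 4]) = 1111111101011111011110 (22 bits)


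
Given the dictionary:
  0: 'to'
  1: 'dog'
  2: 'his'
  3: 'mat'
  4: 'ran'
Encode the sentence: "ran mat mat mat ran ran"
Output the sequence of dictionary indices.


Look up each word in the dictionary:
  'ran' -> 4
  'mat' -> 3
  'mat' -> 3
  'mat' -> 3
  'ran' -> 4
  'ran' -> 4

Encoded: [4, 3, 3, 3, 4, 4]


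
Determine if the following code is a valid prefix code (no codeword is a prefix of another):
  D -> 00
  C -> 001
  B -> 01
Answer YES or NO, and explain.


Checking each pair (does one codeword prefix another?):
  D='00' vs C='001': prefix -- VIOLATION

NO -- this is NOT a valid prefix code. D (00) is a prefix of C (001).


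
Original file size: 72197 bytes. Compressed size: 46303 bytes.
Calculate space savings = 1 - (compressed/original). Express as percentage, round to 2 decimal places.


ratio = compressed/original = 46303/72197 = 0.641342
savings = 1 - ratio = 1 - 0.641342 = 0.358658
as a percentage: 0.358658 * 100 = 35.87%

Space savings = 1 - 46303/72197 = 35.87%


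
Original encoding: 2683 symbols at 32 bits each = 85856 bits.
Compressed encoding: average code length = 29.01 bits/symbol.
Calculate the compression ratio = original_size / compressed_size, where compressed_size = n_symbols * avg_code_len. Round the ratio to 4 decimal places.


original_size = n_symbols * orig_bits = 2683 * 32 = 85856 bits
compressed_size = n_symbols * avg_code_len = 2683 * 29.01 = 77833.83 bits
ratio = original_size / compressed_size = 85856 / 77833.83 = 1.1031

Compression ratio = 1.1031


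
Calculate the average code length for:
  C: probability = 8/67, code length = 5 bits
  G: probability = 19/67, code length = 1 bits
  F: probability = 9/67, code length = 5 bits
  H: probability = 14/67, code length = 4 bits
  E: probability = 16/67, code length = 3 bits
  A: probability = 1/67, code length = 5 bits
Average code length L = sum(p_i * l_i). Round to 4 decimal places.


Weighted contributions p_i * l_i:
  C: (8/67) * 5 = 40/67
  G: (19/67) * 1 = 19/67
  F: (9/67) * 5 = 45/67
  H: (14/67) * 4 = 56/67
  E: (16/67) * 3 = 48/67
  A: (1/67) * 5 = 5/67
Sum = (40 + 19 + 45 + 56 + 48 + 5)/67 = 213/67

L = 213/67 = 3.1791 bits/symbol


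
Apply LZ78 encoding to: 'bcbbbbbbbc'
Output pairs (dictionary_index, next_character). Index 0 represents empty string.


LZ78 encoding steps:
Dictionary: {0: ''}
Step 1: w='' (idx 0), next='b' -> output (0, 'b'), add 'b' as idx 1
Step 2: w='' (idx 0), next='c' -> output (0, 'c'), add 'c' as idx 2
Step 3: w='b' (idx 1), next='b' -> output (1, 'b'), add 'bb' as idx 3
Step 4: w='bb' (idx 3), next='b' -> output (3, 'b'), add 'bbb' as idx 4
Step 5: w='bb' (idx 3), next='c' -> output (3, 'c'), add 'bbc' as idx 5


Encoded: [(0, 'b'), (0, 'c'), (1, 'b'), (3, 'b'), (3, 'c')]


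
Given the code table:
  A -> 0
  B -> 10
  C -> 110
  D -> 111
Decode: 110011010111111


Decoding:
110 -> C
0 -> A
110 -> C
10 -> B
111 -> D
111 -> D


Result: CACBDD


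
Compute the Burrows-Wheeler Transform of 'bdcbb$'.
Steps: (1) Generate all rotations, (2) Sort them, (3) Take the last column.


Rotations (sorted):
  0: $bdcbb -> last char: b
  1: b$bdcb -> last char: b
  2: bb$bdc -> last char: c
  3: bdcbb$ -> last char: $
  4: cbb$bd -> last char: d
  5: dcbb$b -> last char: b


BWT = bbc$db


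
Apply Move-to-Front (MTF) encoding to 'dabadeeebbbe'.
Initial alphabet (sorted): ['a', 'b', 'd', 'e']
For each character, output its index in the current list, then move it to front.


MTF encoding:
'd': index 2 in ['a', 'b', 'd', 'e'] -> ['d', 'a', 'b', 'e']
'a': index 1 in ['d', 'a', 'b', 'e'] -> ['a', 'd', 'b', 'e']
'b': index 2 in ['a', 'd', 'b', 'e'] -> ['b', 'a', 'd', 'e']
'a': index 1 in ['b', 'a', 'd', 'e'] -> ['a', 'b', 'd', 'e']
'd': index 2 in ['a', 'b', 'd', 'e'] -> ['d', 'a', 'b', 'e']
'e': index 3 in ['d', 'a', 'b', 'e'] -> ['e', 'd', 'a', 'b']
'e': index 0 in ['e', 'd', 'a', 'b'] -> ['e', 'd', 'a', 'b']
'e': index 0 in ['e', 'd', 'a', 'b'] -> ['e', 'd', 'a', 'b']
'b': index 3 in ['e', 'd', 'a', 'b'] -> ['b', 'e', 'd', 'a']
'b': index 0 in ['b', 'e', 'd', 'a'] -> ['b', 'e', 'd', 'a']
'b': index 0 in ['b', 'e', 'd', 'a'] -> ['b', 'e', 'd', 'a']
'e': index 1 in ['b', 'e', 'd', 'a'] -> ['e', 'b', 'd', 'a']


Output: [2, 1, 2, 1, 2, 3, 0, 0, 3, 0, 0, 1]


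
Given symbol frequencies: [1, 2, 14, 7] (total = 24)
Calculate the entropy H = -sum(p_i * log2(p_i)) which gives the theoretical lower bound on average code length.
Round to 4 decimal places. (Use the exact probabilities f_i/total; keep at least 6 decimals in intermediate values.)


Per-symbol terms -p_i * log2(p_i) with p_i = f_i/24:
  p = 1/24 = 0.041667: log2(p) = -4.584963, -p*log2(p) = 0.191040
  p = 2/24 = 0.083333: log2(p) = -3.584963, -p*log2(p) = 0.298747
  p = 14/24 = 0.583333: log2(p) = -0.777608, -p*log2(p) = 0.453604
  p = 7/24 = 0.291667: log2(p) = -1.777608, -p*log2(p) = 0.518469
H = 0.191040 + 0.298747 + 0.453604 + 0.518469 = 1.461860

H = 1.4619 bits/symbol


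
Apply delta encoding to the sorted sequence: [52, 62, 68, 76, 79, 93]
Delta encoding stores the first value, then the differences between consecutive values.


First value: 52
Deltas:
  62 - 52 = 10
  68 - 62 = 6
  76 - 68 = 8
  79 - 76 = 3
  93 - 79 = 14


Delta encoded: [52, 10, 6, 8, 3, 14]


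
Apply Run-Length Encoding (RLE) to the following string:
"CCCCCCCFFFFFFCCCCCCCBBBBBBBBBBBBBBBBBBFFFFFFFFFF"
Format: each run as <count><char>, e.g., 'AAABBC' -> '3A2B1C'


Scanning runs left to right:
  i=0: run of 'C' x 7 -> '7C'
  i=7: run of 'F' x 6 -> '6F'
  i=13: run of 'C' x 7 -> '7C'
  i=20: run of 'B' x 18 -> '18B'
  i=38: run of 'F' x 10 -> '10F'

RLE = 7C6F7C18B10F


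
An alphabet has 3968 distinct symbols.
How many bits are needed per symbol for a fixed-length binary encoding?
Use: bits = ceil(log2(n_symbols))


log2(3968) = 11.9542
Bracket: 2^11 = 2048 < 3968 <= 2^12 = 4096
So ceil(log2(3968)) = 12

bits = ceil(log2(3968)) = ceil(11.9542) = 12 bits


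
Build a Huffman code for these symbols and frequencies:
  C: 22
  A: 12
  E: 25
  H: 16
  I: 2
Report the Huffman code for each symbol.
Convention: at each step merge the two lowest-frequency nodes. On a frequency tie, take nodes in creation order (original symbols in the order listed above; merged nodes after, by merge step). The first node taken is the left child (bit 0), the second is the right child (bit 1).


Huffman tree construction:
Step 1: Merge I(2) + A(12) = 14
Step 2: Merge (I+A)(14) + H(16) = 30
Step 3: Merge C(22) + E(25) = 47
Step 4: Merge ((I+A)+H)(30) + (C+E)(47) = 77
Read each symbol's code off the tree from the root (left child = 0, right child = 1).

Codes:
  C: 10 (length 2)
  A: 001 (length 3)
  E: 11 (length 2)
  H: 01 (length 2)
  I: 000 (length 3)
Average code length: 168/77 = 2.1818 bits/symbol
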